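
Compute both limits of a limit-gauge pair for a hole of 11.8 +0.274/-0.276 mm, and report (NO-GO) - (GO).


GO = nominal - lower_tol (smallest hole = maximum material condition)
GO = 11.8 - 0.276 = 11.524
NO-GO = nominal + upper_tol (largest hole = least material condition)
NO-GO = 11.8 + 0.274 = 12.074
spread = NO-GO - GO = 12.074 - 11.524 = 0.5500

0.5500


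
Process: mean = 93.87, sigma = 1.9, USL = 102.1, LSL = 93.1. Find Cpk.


Cpu = (USL - mean) / (3*sigma) = (102.1 - 93.87) / (3*1.9) = 1.4439
Cpl = (mean - LSL) / (3*sigma) = (93.87 - 93.1) / (3*1.9) = 0.1351
Cpk = min(Cpu, Cpl) = 0.1351

0.1351


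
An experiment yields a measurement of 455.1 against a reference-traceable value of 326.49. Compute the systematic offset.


Systematic error = measured - true
= 455.1 - 326.49
= 128.6100

128.6100


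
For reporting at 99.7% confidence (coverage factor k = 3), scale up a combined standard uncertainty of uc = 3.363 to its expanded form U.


U = k * uc
U = 3 * 3.363
U = 10.0890

10.0890


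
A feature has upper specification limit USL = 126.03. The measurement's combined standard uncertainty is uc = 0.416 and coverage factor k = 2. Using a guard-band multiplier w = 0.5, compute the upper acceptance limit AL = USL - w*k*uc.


U = k * uc = 2 * 0.416 = 0.832
guard band g = w * U = 0.5 * 0.832 = 0.416
AL = USL - g = 126.03 - 0.416
AL = 125.6140

125.6140


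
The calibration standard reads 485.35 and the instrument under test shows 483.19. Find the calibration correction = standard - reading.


Correction = standard - reading
= 485.35 - 483.19
= 2.1600

2.1600


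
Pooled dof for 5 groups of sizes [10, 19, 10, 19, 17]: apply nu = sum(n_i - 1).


nu = sum_i (n_i - 1)
nu = ((10 - 1) + (19 - 1) + (10 - 1) + (19 - 1) + (17 - 1))
nu = 9 + 18 + 9 + 18 + 16
nu = 70

70


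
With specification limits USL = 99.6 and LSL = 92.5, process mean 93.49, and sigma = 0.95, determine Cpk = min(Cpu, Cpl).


Cpu = (USL - mean) / (3*sigma) = (99.6 - 93.49) / (3*0.95) = 2.1439
Cpl = (mean - LSL) / (3*sigma) = (93.49 - 92.5) / (3*0.95) = 0.3474
Cpk = min(Cpu, Cpl) = 0.3474

0.3474


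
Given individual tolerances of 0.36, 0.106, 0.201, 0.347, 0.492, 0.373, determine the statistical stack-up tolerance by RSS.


RSS = sqrt(0.36^2 + 0.106^2 + 0.201^2 + 0.347^2 + 0.492^2 + 0.373^2)
= sqrt(0.682839)
= 0.8263

0.8263


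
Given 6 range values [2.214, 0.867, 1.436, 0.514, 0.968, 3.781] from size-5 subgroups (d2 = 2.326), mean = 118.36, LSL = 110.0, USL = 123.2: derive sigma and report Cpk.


R_bar = (2.214 + 0.867 + 1.436 + 0.514 + 0.968 + 3.781) / 6 = 1.63
sigma = R_bar / d2 = 1.63 / 2.326 = 0.70077386
Cp = (USL - LSL)/(6*sigma) = (123.2 - 110.0)/(6*0.70077386) = 3.1394
Cpu = (123.2 - 118.36)/(3*0.70077386) = 2.3022
Cpl = (118.36 - 110.0)/(3*0.70077386) = 3.9766
Cpk = min(Cpu, Cpl) = 2.3022

2.3022


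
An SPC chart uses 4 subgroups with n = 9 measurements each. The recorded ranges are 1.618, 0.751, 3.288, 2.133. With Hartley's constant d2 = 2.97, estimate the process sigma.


R_bar = (1.618 + 0.751 + 3.288 + 2.133) / 4
R_bar = 7.79 / 4 = 1.9475
sigma_hat = R_bar / d2 = 1.9475 / 2.97 = 0.6557

0.6557


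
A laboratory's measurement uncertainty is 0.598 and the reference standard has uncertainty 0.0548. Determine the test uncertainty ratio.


TUR = u_lab / u_ref
= 0.598 / 0.0548
= 10.9124

10.9124


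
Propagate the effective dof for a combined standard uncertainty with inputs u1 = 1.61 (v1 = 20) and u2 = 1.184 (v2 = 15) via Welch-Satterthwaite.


uc = sqrt(u1^2 + u2^2) = sqrt(1.61^2 + 1.184^2) = 1.9984884
v_eff = uc^4 / (u1^4/v1 + u2^4/v2)
= 1.9984884^4 / (1.61^4/20 + 1.184^4/15)
= 15.951684 / 0.46696247
v_eff = 34.1605

34.1605


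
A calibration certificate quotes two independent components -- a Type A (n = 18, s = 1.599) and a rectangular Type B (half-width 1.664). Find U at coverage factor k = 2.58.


u_A = s / sqrt(n) = 1.599 / sqrt(18) = 0.37688791
u_B = half_width / sqrt(3) = 1.664 / sqrt(3) = 0.96071085
uc = sqrt(u_A^2 + u_B^2) = sqrt(0.37688791^2 + 0.96071085^2) = 1.0319931
U = k * uc = 2.58 * 1.0319931
U = 2.6625

2.6625


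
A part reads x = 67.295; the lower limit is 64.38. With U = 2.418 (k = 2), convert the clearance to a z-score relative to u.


u = U / k = 2.418 / 2 = 1.209
margin = |LSL - x| = |64.38 - 67.295| = 2.915
z = margin / u = 2.915 / 1.209
z = 2.4111

2.4111


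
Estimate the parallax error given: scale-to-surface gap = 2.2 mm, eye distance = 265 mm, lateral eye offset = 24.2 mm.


error = h * offset / d
= 2.2 * 24.2 / 265
= 0.2009

0.2009


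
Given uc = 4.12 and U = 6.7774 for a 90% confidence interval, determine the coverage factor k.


k = U / uc
k = 6.7774 / 4.12
k = 1.645

1.645


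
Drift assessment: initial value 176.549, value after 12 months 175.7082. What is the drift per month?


rate = (v2 - v1) / months
= (175.7082 - 176.549) / 12
= -0.8408 / 12
= -0.0701

-0.0701


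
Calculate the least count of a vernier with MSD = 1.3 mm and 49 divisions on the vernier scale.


LC = MSD / n_div
= 1.3 / 49
= 0.0265

0.0265


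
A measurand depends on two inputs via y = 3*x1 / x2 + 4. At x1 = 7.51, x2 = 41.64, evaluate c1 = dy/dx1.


y = 3*x1 / x2 + 4
dy/dx1 = 3/x2
Evaluate at x2 = 41.64: c1 = 3 / 41.64
c1 = 0.0720

0.0720


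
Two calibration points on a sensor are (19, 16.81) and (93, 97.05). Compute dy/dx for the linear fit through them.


slope = (y2 - y1) / (x2 - x1)
= (97.05 - 16.81) / (93 - 19)
= 80.2400 / 74
= 1.0843

1.0843


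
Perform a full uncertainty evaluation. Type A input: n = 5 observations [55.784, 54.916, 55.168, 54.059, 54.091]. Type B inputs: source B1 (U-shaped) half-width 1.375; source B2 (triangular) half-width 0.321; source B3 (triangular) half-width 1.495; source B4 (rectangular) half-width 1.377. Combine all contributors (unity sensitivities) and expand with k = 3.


mean = (55.784 + 54.916 + 55.168 + 54.059 + 54.091) / 5 = 54.8036
s = sqrt(sum((x - mean)^2)/(n-1)) = 0.73634795
u_A = s / sqrt(n) = 0.73634795 / sqrt(5) = 0.32930481
u_B1 = 1.375 / sqrt(2) = 0.97227182
u_B2 = 0.321 / sqrt(6) = 0.1310477
u_B3 = 1.495 / sqrt(6) = 0.61033119
u_B4 = 1.377 / sqrt(3) = 0.79501132
uc = sqrt(0.32930481^2 + 0.97227182^2 + 0.1310477^2 + 0.61033119^2 + 0.79501132^2) = 1.4406508
U = k * uc = 3 * 1.4406508
U = 4.3220

4.3220


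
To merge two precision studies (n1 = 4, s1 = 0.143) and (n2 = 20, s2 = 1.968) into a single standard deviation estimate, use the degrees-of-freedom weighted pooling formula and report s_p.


s_p = sqrt(((n1-1)*s1^2 + (n2-1)*s2^2) / (n1+n2-2))
numerator = (4-1)*0.143^2 + (20-1)*1.968^2 = 0.061347 + 73.587456 = 73.648803
denominator = 4 + 20 - 2 = 22
s_p^2 = 73.648803 / 22 = 3.3476729
s_p = sqrt(3.3476729) = 1.8297

1.8297


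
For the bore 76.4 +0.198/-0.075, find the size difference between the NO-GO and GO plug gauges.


GO = nominal - lower_tol (smallest hole = maximum material condition)
GO = 76.4 - 0.075 = 76.325
NO-GO = nominal + upper_tol (largest hole = least material condition)
NO-GO = 76.4 + 0.198 = 76.598
spread = NO-GO - GO = 76.598 - 76.325 = 0.2730

0.2730


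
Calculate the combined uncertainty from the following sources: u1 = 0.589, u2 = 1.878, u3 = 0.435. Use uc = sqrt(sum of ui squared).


uc = sqrt(0.589^2 + 1.878^2 + 0.435^2)
uc = sqrt(4.06303)
uc = 2.0157

2.0157


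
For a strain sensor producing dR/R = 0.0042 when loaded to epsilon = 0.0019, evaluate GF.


GF = (dR/R) / epsilon
= 0.0042 / 0.0019
= 2.2105

2.2105


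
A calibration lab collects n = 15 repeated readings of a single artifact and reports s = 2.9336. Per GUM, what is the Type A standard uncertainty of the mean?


u_A = s / sqrt(n)
u_A = 2.9336 / sqrt(15)
u_A = 2.9336 / 3.8729833
u_A = 0.7575

0.7575


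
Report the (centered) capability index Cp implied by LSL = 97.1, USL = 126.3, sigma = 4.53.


Cp = (USL - LSL) / (6 * sigma)
= (126.3 - 97.1) / (6 * 4.53)
= 29.2000 / 27.1800
= 1.0743

1.0743


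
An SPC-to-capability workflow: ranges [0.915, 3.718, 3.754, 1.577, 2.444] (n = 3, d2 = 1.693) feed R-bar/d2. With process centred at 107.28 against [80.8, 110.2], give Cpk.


R_bar = (0.915 + 3.718 + 3.754 + 1.577 + 2.444) / 5 = 2.4816
sigma = R_bar / d2 = 2.4816 / 1.693 = 1.4658004
Cp = (USL - LSL)/(6*sigma) = (110.2 - 80.8)/(6*1.4658004) = 3.3429
Cpu = (110.2 - 107.28)/(3*1.4658004) = 0.6640
Cpl = (107.28 - 80.8)/(3*1.4658004) = 6.0217
Cpk = min(Cpu, Cpl) = 0.6640

0.6640


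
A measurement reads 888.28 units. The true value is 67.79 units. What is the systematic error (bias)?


Systematic error = measured - true
= 888.28 - 67.79
= 820.4900

820.4900


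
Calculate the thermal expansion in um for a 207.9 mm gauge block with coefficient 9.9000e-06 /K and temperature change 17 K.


dL = L * alpha * dT
= 207.9 * 9.9000e-06 * 17
= 0.0349896 mm
dL_um = 0.0349896 * 1000 = 34.9896 um

34.9896


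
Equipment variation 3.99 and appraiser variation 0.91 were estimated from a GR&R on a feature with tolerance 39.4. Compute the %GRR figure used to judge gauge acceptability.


GRR = sqrt(EV^2 + AV^2) = sqrt(3.99^2 + 0.91^2) = 4.0924565
%GRR = GRR / tol * 100 = 4.0924565 / 39.4 * 100
%GRR = 10.3869

10.3869


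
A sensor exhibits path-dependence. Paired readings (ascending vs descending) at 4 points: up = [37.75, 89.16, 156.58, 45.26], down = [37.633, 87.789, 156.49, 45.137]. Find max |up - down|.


|37.75 - 37.633| = 0.1170
|89.16 - 87.789| = 1.3710
|156.58 - 156.49| = 0.0900
|45.26 - 45.137| = 0.1230
hysteresis = max(diffs) = 1.3710

1.3710


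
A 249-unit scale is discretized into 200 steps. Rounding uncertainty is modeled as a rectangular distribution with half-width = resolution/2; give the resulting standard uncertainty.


resolution = range / divisions
resolution = 249 / 200 = 1.245
u_res = resolution / (2*sqrt(3))
u_res = 1.245 / 3.4641016
u_res = 0.3594

0.3594


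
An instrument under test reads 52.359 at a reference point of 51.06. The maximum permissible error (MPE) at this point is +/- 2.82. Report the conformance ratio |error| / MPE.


e = indication - reference = 52.359 - 51.06 = 1.2990
|e| = 1.2990
ratio = |e| / MPE = 1.2990 / 2.82
ratio = 0.4606

0.4606


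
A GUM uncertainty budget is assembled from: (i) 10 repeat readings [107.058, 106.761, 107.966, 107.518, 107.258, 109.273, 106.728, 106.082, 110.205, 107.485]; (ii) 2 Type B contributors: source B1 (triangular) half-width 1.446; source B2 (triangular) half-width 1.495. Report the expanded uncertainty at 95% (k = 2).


mean = (107.058 + 106.761 + 107.966 + 107.518 + 107.258 + 109.273 + 106.728 + 106.082 + 110.205 + 107.485) / 10 = 107.6334
s = sqrt(sum((x - mean)^2)/(n-1)) = 1.2430724
u_A = s / sqrt(n) = 1.2430724 / sqrt(10) = 0.39309401
u_B1 = 1.446 / sqrt(6) = 0.59032703
u_B2 = 1.495 / sqrt(6) = 0.61033119
uc = sqrt(0.39309401^2 + 0.59032703^2 + 0.61033119^2) = 0.93568855
U = k * uc = 2 * 0.93568855
U = 1.8714

1.8714


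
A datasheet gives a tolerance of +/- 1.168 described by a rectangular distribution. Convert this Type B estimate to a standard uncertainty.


u_B = half_width / sqrt(3)
u_B = 1.168 / 1.7320508
u_B = 0.6743

0.6743


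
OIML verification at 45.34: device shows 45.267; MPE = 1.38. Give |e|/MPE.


e = indication - reference = 45.267 - 45.34 = -0.0730
|e| = 0.0730
ratio = |e| / MPE = 0.0730 / 1.38
ratio = 0.0529

0.0529


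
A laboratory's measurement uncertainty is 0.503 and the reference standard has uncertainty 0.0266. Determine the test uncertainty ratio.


TUR = u_lab / u_ref
= 0.503 / 0.0266
= 18.9098

18.9098


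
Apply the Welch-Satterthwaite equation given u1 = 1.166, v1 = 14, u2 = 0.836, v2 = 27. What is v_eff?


uc = sqrt(u1^2 + u2^2) = sqrt(1.166^2 + 0.836^2) = 1.4347306
v_eff = uc^4 / (u1^4/v1 + u2^4/v2)
= 1.4347306^4 / (1.166^4/14 + 0.836^4/27)
= 4.2372242 / 0.15011899
v_eff = 28.2258

28.2258


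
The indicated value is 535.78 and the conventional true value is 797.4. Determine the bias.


Systematic error = measured - true
= 535.78 - 797.4
= -261.6200

-261.6200


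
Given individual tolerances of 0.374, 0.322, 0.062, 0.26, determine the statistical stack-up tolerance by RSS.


RSS = sqrt(0.374^2 + 0.322^2 + 0.062^2 + 0.26^2)
= sqrt(0.315004)
= 0.5613

0.5613


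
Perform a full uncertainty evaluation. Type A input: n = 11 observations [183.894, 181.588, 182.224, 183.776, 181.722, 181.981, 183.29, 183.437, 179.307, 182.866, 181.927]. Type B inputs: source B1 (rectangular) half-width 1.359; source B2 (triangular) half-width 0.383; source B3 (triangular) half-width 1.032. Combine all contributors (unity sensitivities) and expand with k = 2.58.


mean = (183.894 + 181.588 + 182.224 + 183.776 + 181.722 + 181.981 + 183.29 + 183.437 + 179.307 + 182.866 + 181.927) / 11 = 182.3647273
s = sqrt(sum((x - mean)^2)/(n-1)) = 1.3157619
u_A = s / sqrt(n) = 1.3157619 / sqrt(11) = 0.39671714
u_B1 = 1.359 / sqrt(3) = 0.78461902
u_B2 = 0.383 / sqrt(6) = 0.1563591
u_B3 = 1.032 / sqrt(6) = 0.42131224
uc = sqrt(0.39671714^2 + 0.78461902^2 + 0.1563591^2 + 0.42131224^2) = 0.98740249
U = k * uc = 2.58 * 0.98740249
U = 2.5475

2.5475


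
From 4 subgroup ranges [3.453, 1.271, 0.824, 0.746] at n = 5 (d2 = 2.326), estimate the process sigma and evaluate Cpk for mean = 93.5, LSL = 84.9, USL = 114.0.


R_bar = (3.453 + 1.271 + 0.824 + 0.746) / 4 = 1.5735
sigma = R_bar / d2 = 1.5735 / 2.326 = 0.67648323
Cp = (USL - LSL)/(6*sigma) = (114.0 - 84.9)/(6*0.67648323) = 7.1694
Cpu = (114.0 - 93.5)/(3*0.67648323) = 10.1013
Cpl = (93.5 - 84.9)/(3*0.67648323) = 4.2376
Cpk = min(Cpu, Cpl) = 4.2376

4.2376


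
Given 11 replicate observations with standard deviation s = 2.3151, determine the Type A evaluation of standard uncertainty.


u_A = s / sqrt(n)
u_A = 2.3151 / sqrt(11)
u_A = 2.3151 / 3.3166248
u_A = 0.6980

0.6980


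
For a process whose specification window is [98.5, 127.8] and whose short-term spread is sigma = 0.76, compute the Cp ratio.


Cp = (USL - LSL) / (6 * sigma)
= (127.8 - 98.5) / (6 * 0.76)
= 29.3000 / 4.5600
= 6.4254

6.4254


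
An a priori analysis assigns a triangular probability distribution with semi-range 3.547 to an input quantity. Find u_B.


u_B = half_width / sqrt(6)
u_B = 3.547 / 2.4494897
u_B = 1.4481

1.4481


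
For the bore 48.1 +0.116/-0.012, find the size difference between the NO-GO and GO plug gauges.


GO = nominal - lower_tol (smallest hole = maximum material condition)
GO = 48.1 - 0.012 = 48.088
NO-GO = nominal + upper_tol (largest hole = least material condition)
NO-GO = 48.1 + 0.116 = 48.216
spread = NO-GO - GO = 48.216 - 48.088 = 0.1280

0.1280


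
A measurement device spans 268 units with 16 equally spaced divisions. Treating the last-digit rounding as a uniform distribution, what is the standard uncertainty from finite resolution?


resolution = range / divisions
resolution = 268 / 16 = 16.75
u_res = resolution / (2*sqrt(3))
u_res = 16.75 / 3.4641016
u_res = 4.8353

4.8353


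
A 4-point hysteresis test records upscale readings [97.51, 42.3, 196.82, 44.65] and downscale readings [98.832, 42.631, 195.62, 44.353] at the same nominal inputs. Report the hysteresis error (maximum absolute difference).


|97.51 - 98.832| = 1.3220
|42.3 - 42.631| = 0.3310
|196.82 - 195.62| = 1.2000
|44.65 - 44.353| = 0.2970
hysteresis = max(diffs) = 1.3220

1.3220


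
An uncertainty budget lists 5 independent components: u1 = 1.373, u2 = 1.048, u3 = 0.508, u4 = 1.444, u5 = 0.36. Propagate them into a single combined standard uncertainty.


uc = sqrt(1.373^2 + 1.048^2 + 0.508^2 + 1.444^2 + 0.36^2)
uc = sqrt(5.456233)
uc = 2.3359

2.3359


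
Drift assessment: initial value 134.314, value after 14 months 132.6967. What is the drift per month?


rate = (v2 - v1) / months
= (132.6967 - 134.314) / 14
= -1.6173 / 14
= -0.1155

-0.1155


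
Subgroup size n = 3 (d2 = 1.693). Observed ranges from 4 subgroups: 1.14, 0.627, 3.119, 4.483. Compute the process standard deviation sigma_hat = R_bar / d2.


R_bar = (1.14 + 0.627 + 3.119 + 4.483) / 4
R_bar = 9.369 / 4 = 2.34225
sigma_hat = R_bar / d2 = 2.34225 / 1.693 = 1.3835

1.3835


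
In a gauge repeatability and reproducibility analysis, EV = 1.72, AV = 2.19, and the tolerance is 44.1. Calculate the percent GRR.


GRR = sqrt(EV^2 + AV^2) = sqrt(1.72^2 + 2.19^2) = 2.7846903
%GRR = GRR / tol * 100 = 2.7846903 / 44.1 * 100
%GRR = 6.3145

6.3145


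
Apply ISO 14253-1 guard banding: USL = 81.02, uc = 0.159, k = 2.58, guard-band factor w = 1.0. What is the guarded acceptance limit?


U = k * uc = 2.58 * 0.159 = 0.41022
guard band g = w * U = 1.0 * 0.41022 = 0.41022
AL = USL - g = 81.02 - 0.41022
AL = 80.6098

80.6098


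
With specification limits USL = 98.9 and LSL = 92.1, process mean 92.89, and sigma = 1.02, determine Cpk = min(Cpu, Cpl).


Cpu = (USL - mean) / (3*sigma) = (98.9 - 92.89) / (3*1.02) = 1.9641
Cpl = (mean - LSL) / (3*sigma) = (92.89 - 92.1) / (3*1.02) = 0.2582
Cpk = min(Cpu, Cpl) = 0.2582

0.2582


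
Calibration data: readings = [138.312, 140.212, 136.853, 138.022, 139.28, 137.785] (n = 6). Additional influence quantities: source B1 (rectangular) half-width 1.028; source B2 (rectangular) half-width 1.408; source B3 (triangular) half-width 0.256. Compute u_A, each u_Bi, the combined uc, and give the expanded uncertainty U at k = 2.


mean = (138.312 + 140.212 + 136.853 + 138.022 + 139.28 + 137.785) / 6 = 138.4106667
s = sqrt(sum((x - mean)^2)/(n-1)) = 1.1814502
u_A = s / sqrt(n) = 1.1814502 / sqrt(6) = 0.48232502
u_B1 = 1.028 / sqrt(3) = 0.59351608
u_B2 = 1.408 / sqrt(3) = 0.81290918
u_B3 = 0.256 / sqrt(6) = 0.10451156
uc = sqrt(0.48232502^2 + 0.59351608^2 + 0.81290918^2 + 0.10451156^2) = 1.1210008
U = k * uc = 2 * 1.1210008
U = 2.2420

2.2420


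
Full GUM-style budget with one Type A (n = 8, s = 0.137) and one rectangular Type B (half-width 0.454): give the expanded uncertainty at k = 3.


u_A = s / sqrt(n) = 0.137 / sqrt(8) = 0.048436815
u_B = half_width / sqrt(3) = 0.454 / sqrt(3) = 0.26211702
uc = sqrt(u_A^2 + u_B^2) = sqrt(0.048436815^2 + 0.26211702^2) = 0.26655479
U = k * uc = 3 * 0.26655479
U = 0.7997

0.7997


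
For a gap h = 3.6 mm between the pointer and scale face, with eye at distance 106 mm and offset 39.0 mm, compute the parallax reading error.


error = h * offset / d
= 3.6 * 39.0 / 106
= 1.3245

1.3245


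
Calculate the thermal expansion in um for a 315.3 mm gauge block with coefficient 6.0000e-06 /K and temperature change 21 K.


dL = L * alpha * dT
= 315.3 * 6.0000e-06 * 21
= 0.0397278 mm
dL_um = 0.0397278 * 1000 = 39.7278 um

39.7278


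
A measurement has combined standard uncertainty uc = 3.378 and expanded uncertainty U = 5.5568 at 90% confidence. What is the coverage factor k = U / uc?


k = U / uc
k = 5.5568 / 3.378
k = 1.645

1.645


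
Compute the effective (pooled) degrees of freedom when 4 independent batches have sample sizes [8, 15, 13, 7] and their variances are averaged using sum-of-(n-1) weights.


nu = sum_i (n_i - 1)
nu = ((8 - 1) + (15 - 1) + (13 - 1) + (7 - 1))
nu = 7 + 14 + 12 + 6
nu = 39

39


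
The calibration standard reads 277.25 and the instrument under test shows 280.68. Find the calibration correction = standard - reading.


Correction = standard - reading
= 277.25 - 280.68
= -3.4300

-3.4300


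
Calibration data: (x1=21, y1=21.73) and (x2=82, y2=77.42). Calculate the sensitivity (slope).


slope = (y2 - y1) / (x2 - x1)
= (77.42 - 21.73) / (82 - 21)
= 55.6900 / 61
= 0.9130

0.9130


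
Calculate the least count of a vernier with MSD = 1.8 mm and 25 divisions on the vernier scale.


LC = MSD / n_div
= 1.8 / 25
= 0.0720

0.0720


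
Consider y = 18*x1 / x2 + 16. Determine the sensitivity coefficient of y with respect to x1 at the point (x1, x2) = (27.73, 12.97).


y = 18*x1 / x2 + 16
dy/dx1 = 18/x2
Evaluate at x2 = 12.97: c1 = 18 / 12.97
c1 = 1.3878

1.3878


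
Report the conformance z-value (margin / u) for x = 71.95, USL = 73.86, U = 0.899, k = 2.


u = U / k = 0.899 / 2 = 0.4495
margin = |USL - x| = |73.86 - 71.95| = 1.91
z = margin / u = 1.91 / 0.4495
z = 4.2492

4.2492


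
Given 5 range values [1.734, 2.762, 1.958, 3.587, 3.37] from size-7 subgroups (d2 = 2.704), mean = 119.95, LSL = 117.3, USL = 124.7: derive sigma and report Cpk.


R_bar = (1.734 + 2.762 + 1.958 + 3.587 + 3.37) / 5 = 2.6822
sigma = R_bar / d2 = 2.6822 / 2.704 = 0.99193787
Cp = (USL - LSL)/(6*sigma) = (124.7 - 117.3)/(6*0.99193787) = 1.2434
Cpu = (124.7 - 119.95)/(3*0.99193787) = 1.5962
Cpl = (119.95 - 117.3)/(3*0.99193787) = 0.8905
Cpk = min(Cpu, Cpl) = 0.8905

0.8905


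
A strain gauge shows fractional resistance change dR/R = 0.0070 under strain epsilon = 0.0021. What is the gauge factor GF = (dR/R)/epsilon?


GF = (dR/R) / epsilon
= 0.0070 / 0.0021
= 3.3333

3.3333


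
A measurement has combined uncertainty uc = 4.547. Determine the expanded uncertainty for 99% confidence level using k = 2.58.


U = k * uc
U = 2.58 * 4.547
U = 11.7313

11.7313


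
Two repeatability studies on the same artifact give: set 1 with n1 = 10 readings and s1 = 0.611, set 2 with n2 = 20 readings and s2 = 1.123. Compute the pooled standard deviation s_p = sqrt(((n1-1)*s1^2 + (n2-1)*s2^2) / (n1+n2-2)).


s_p = sqrt(((n1-1)*s1^2 + (n2-1)*s2^2) / (n1+n2-2))
numerator = (10-1)*0.611^2 + (20-1)*1.123^2 = 3.359889 + 23.961451 = 27.32134
denominator = 10 + 20 - 2 = 28
s_p^2 = 27.32134 / 28 = 0.97576214
s_p = sqrt(0.97576214) = 0.9878

0.9878


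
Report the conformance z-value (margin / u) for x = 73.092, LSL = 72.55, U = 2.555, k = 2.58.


u = U / k = 2.555 / 2.58 = 0.99031008
margin = |LSL - x| = |72.55 - 73.092| = 0.542
z = margin / u = 0.542 / 0.99031008
z = 0.5473

0.5473


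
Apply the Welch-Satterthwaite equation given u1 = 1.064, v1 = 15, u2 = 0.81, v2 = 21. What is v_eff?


uc = sqrt(u1^2 + u2^2) = sqrt(1.064^2 + 0.81^2) = 1.3372345
v_eff = uc^4 / (u1^4/v1 + u2^4/v2)
= 1.3372345^4 / (1.064^4/15 + 0.81^4/21)
= 3.1976453 / 0.1059412
v_eff = 30.1832

30.1832


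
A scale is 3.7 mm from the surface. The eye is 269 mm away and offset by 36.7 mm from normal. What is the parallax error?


error = h * offset / d
= 3.7 * 36.7 / 269
= 0.5048

0.5048


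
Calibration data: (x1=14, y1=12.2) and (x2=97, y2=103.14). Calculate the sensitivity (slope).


slope = (y2 - y1) / (x2 - x1)
= (103.14 - 12.2) / (97 - 14)
= 90.9400 / 83
= 1.0957

1.0957


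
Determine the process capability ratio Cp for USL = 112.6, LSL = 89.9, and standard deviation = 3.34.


Cp = (USL - LSL) / (6 * sigma)
= (112.6 - 89.9) / (6 * 3.34)
= 22.7000 / 20.0400
= 1.1327

1.1327


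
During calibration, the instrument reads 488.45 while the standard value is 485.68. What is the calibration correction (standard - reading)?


Correction = standard - reading
= 485.68 - 488.45
= -2.7700

-2.7700


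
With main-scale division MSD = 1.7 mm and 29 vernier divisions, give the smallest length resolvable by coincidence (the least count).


LC = MSD / n_div
= 1.7 / 29
= 0.0586

0.0586


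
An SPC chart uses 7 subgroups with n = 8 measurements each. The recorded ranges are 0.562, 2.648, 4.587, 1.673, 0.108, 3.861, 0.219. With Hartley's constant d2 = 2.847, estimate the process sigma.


R_bar = (0.562 + 2.648 + 4.587 + 1.673 + 0.108 + 3.861 + 0.219) / 7
R_bar = 13.658 / 7 = 1.9511429
sigma_hat = R_bar / d2 = 1.9511429 / 2.847 = 0.6853

0.6853


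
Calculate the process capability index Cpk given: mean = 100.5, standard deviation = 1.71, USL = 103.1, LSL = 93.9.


Cpu = (USL - mean) / (3*sigma) = (103.1 - 100.5) / (3*1.71) = 0.5068
Cpl = (mean - LSL) / (3*sigma) = (100.5 - 93.9) / (3*1.71) = 1.2865
Cpk = min(Cpu, Cpl) = 0.5068

0.5068


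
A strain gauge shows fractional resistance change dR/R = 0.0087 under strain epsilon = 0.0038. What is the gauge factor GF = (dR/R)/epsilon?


GF = (dR/R) / epsilon
= 0.0087 / 0.0038
= 2.2895

2.2895


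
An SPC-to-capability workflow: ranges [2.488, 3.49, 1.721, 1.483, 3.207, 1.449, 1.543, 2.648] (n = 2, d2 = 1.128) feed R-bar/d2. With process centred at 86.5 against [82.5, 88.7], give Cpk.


R_bar = (2.488 + 3.49 + 1.721 + 1.483 + 3.207 + 1.449 + 1.543 + 2.648) / 8 = 2.253625
sigma = R_bar / d2 = 2.253625 / 1.128 = 1.9978945
Cp = (USL - LSL)/(6*sigma) = (88.7 - 82.5)/(6*1.9978945) = 0.5172
Cpu = (88.7 - 86.5)/(3*1.9978945) = 0.3671
Cpl = (86.5 - 82.5)/(3*1.9978945) = 0.6674
Cpk = min(Cpu, Cpl) = 0.3671

0.3671


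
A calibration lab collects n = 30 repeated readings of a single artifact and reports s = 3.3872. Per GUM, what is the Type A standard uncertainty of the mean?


u_A = s / sqrt(n)
u_A = 3.3872 / sqrt(30)
u_A = 3.3872 / 5.4772256
u_A = 0.6184

0.6184


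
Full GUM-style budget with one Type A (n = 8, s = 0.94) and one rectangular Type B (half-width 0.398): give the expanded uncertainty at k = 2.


u_A = s / sqrt(n) = 0.94 / sqrt(8) = 0.33234019
u_B = half_width / sqrt(3) = 0.398 / sqrt(3) = 0.22978541
uc = sqrt(u_A^2 + u_B^2) = sqrt(0.33234019^2 + 0.22978541^2) = 0.40404373
U = k * uc = 2 * 0.40404373
U = 0.8081

0.8081


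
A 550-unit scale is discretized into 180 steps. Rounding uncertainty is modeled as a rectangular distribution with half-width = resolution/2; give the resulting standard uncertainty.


resolution = range / divisions
resolution = 550 / 180 = 3.0555556
u_res = resolution / (2*sqrt(3))
u_res = 3.0555556 / 3.4641016
u_res = 0.8821

0.8821


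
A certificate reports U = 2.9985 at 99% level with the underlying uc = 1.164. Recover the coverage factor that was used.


k = U / uc
k = 2.9985 / 1.164
k = 2.576

2.576


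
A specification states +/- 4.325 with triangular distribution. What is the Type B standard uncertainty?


u_B = half_width / sqrt(6)
u_B = 4.325 / 2.4494897
u_B = 1.7657

1.7657


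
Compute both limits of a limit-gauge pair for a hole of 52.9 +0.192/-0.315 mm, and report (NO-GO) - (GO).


GO = nominal - lower_tol (smallest hole = maximum material condition)
GO = 52.9 - 0.315 = 52.585
NO-GO = nominal + upper_tol (largest hole = least material condition)
NO-GO = 52.9 + 0.192 = 53.092
spread = NO-GO - GO = 53.092 - 52.585 = 0.5070

0.5070


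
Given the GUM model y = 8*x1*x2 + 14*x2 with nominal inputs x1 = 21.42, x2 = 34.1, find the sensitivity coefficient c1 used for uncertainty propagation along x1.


y = 8*x1*x2 + 14*x2
dy/dx1 = 8*x2
Evaluate at x2 = 34.1: c1 = 8 * 34.1
c1 = 272.8000

272.8000


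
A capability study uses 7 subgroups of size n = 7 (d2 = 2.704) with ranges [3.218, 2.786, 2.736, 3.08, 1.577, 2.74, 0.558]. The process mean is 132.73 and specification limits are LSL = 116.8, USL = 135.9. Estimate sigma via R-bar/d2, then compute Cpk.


R_bar = (3.218 + 2.786 + 2.736 + 3.08 + 1.577 + 2.74 + 0.558) / 7 = 2.385
sigma = R_bar / d2 = 2.385 / 2.704 = 0.88202663
Cp = (USL - LSL)/(6*sigma) = (135.9 - 116.8)/(6*0.88202663) = 3.6091
Cpu = (135.9 - 132.73)/(3*0.88202663) = 1.1980
Cpl = (132.73 - 116.8)/(3*0.88202663) = 6.0202
Cpk = min(Cpu, Cpl) = 1.1980

1.1980


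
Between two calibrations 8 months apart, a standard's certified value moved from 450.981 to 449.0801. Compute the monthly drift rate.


rate = (v2 - v1) / months
= (449.0801 - 450.981) / 8
= -1.9009 / 8
= -0.2376

-0.2376


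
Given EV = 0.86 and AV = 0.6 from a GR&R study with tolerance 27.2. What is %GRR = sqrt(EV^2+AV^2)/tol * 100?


GRR = sqrt(EV^2 + AV^2) = sqrt(0.86^2 + 0.6^2) = 1.0486181
%GRR = GRR / tol * 100 = 1.0486181 / 27.2 * 100
%GRR = 3.8552

3.8552


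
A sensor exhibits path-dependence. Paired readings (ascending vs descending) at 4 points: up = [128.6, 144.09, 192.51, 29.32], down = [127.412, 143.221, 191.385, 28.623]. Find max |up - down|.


|128.6 - 127.412| = 1.1880
|144.09 - 143.221| = 0.8690
|192.51 - 191.385| = 1.1250
|29.32 - 28.623| = 0.6970
hysteresis = max(diffs) = 1.1880

1.1880


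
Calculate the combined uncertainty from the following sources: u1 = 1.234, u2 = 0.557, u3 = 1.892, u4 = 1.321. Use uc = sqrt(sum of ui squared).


uc = sqrt(1.234^2 + 0.557^2 + 1.892^2 + 1.321^2)
uc = sqrt(7.15771)
uc = 2.6754

2.6754


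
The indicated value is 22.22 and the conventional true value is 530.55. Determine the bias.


Systematic error = measured - true
= 22.22 - 530.55
= -508.3300

-508.3300


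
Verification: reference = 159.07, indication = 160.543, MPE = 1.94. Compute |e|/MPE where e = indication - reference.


e = indication - reference = 160.543 - 159.07 = 1.4730
|e| = 1.4730
ratio = |e| / MPE = 1.4730 / 1.94
ratio = 0.7593

0.7593


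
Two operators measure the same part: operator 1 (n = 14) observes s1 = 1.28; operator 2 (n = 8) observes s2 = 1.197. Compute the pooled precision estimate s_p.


s_p = sqrt(((n1-1)*s1^2 + (n2-1)*s2^2) / (n1+n2-2))
numerator = (14-1)*1.28^2 + (8-1)*1.197^2 = 21.2992 + 10.029663 = 31.328863
denominator = 14 + 8 - 2 = 20
s_p^2 = 31.328863 / 20 = 1.5664432
s_p = sqrt(1.5664432) = 1.2516

1.2516


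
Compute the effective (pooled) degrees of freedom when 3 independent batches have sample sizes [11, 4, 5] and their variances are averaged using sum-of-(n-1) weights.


nu = sum_i (n_i - 1)
nu = ((11 - 1) + (4 - 1) + (5 - 1))
nu = 10 + 3 + 4
nu = 17

17


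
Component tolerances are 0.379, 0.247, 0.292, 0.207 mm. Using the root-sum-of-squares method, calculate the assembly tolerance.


RSS = sqrt(0.379^2 + 0.247^2 + 0.292^2 + 0.207^2)
= sqrt(0.332763)
= 0.5769

0.5769


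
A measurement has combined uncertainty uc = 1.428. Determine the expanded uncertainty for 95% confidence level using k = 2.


U = k * uc
U = 2 * 1.428
U = 2.8560

2.8560


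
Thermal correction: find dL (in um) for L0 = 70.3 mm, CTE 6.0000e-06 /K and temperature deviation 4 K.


dL = L * alpha * dT
= 70.3 * 6.0000e-06 * 4
= 0.0016872 mm
dL_um = 0.0016872 * 1000 = 1.6872 um

1.6872


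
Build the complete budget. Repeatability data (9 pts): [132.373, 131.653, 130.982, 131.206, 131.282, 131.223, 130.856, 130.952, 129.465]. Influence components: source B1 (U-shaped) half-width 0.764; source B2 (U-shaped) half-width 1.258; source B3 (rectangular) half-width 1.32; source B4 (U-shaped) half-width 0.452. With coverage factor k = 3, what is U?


mean = (132.373 + 131.653 + 130.982 + 131.206 + 131.282 + 131.223 + 130.856 + 130.952 + 129.465) / 9 = 131.1102222
s = sqrt(sum((x - mean)^2)/(n-1)) = 0.7708336
u_A = s / sqrt(n) = 0.7708336 / sqrt(9) = 0.25694453
u_B1 = 0.764 / sqrt(2) = 0.54022958
u_B2 = 1.258 / sqrt(2) = 0.88954033
u_B3 = 1.32 / sqrt(3) = 0.76210236
u_B4 = 0.452 / sqrt(2) = 0.31961227
uc = sqrt(0.25694453^2 + 0.54022958^2 + 0.88954033^2 + 0.76210236^2 + 0.31961227^2) = 1.3535518
U = k * uc = 3 * 1.3535518
U = 4.0607

4.0607


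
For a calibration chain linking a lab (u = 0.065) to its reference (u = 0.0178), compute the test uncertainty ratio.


TUR = u_lab / u_ref
= 0.065 / 0.0178
= 3.6517

3.6517


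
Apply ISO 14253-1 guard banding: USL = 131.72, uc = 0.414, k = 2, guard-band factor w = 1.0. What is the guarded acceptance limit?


U = k * uc = 2 * 0.414 = 0.828
guard band g = w * U = 1.0 * 0.828 = 0.828
AL = USL - g = 131.72 - 0.828
AL = 130.8920

130.8920


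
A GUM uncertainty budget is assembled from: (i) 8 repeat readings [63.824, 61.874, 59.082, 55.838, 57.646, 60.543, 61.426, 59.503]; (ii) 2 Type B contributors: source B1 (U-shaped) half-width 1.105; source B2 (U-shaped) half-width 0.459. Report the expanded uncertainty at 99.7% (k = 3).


mean = (63.824 + 61.874 + 59.082 + 55.838 + 57.646 + 60.543 + 61.426 + 59.503) / 8 = 59.967
s = sqrt(sum((x - mean)^2)/(n-1)) = 2.518723
u_A = s / sqrt(n) = 2.518723 / sqrt(8) = 0.89050306
u_B1 = 1.105 / sqrt(2) = 0.78135299
u_B2 = 0.459 / sqrt(2) = 0.32456201
uc = sqrt(0.89050306^2 + 0.78135299^2 + 0.32456201^2) = 1.228352
U = k * uc = 3 * 1.228352
U = 3.6851

3.6851


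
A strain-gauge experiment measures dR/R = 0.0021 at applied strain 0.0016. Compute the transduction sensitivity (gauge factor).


GF = (dR/R) / epsilon
= 0.0021 / 0.0016
= 1.3125

1.3125


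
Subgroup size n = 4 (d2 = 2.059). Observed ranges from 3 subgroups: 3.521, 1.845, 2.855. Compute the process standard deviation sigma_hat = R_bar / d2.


R_bar = (3.521 + 1.845 + 2.855) / 3
R_bar = 8.221 / 3 = 2.7403333
sigma_hat = R_bar / d2 = 2.7403333 / 2.059 = 1.3309

1.3309


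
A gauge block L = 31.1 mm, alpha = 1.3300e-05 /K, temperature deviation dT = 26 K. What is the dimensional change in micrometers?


dL = L * alpha * dT
= 31.1 * 1.3300e-05 * 26
= 0.0107544 mm
dL_um = 0.0107544 * 1000 = 10.7544 um

10.7544


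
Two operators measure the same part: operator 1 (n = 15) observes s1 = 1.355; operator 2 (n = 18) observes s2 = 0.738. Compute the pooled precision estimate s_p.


s_p = sqrt(((n1-1)*s1^2 + (n2-1)*s2^2) / (n1+n2-2))
numerator = (15-1)*1.355^2 + (18-1)*0.738^2 = 25.70435 + 9.258948 = 34.963298
denominator = 15 + 18 - 2 = 31
s_p^2 = 34.963298 / 31 = 1.1278483
s_p = sqrt(1.1278483) = 1.0620

1.0620


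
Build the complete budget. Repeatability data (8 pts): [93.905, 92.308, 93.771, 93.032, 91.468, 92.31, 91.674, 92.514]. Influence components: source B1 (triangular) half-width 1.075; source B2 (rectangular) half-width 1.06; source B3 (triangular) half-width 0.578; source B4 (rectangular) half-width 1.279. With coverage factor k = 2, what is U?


mean = (93.905 + 92.308 + 93.771 + 93.032 + 91.468 + 92.31 + 91.674 + 92.514) / 8 = 92.62275
s = sqrt(sum((x - mean)^2)/(n-1)) = 0.8922211
u_A = s / sqrt(n) = 0.8922211 / sqrt(8) = 0.3154478
u_B1 = 1.075 / sqrt(6) = 0.43886691
u_B2 = 1.06 / sqrt(3) = 0.61199129
u_B3 = 0.578 / sqrt(6) = 0.23596751
u_B4 = 1.279 / sqrt(3) = 0.73843099
uc = sqrt(0.3154478^2 + 0.43886691^2 + 0.61199129^2 + 0.23596751^2 + 0.73843099^2) = 1.12588
U = k * uc = 2 * 1.12588
U = 2.2518

2.2518


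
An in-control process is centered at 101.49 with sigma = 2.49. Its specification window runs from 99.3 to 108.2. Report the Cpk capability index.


Cpu = (USL - mean) / (3*sigma) = (108.2 - 101.49) / (3*2.49) = 0.8983
Cpl = (mean - LSL) / (3*sigma) = (101.49 - 99.3) / (3*2.49) = 0.2932
Cpk = min(Cpu, Cpl) = 0.2932

0.2932


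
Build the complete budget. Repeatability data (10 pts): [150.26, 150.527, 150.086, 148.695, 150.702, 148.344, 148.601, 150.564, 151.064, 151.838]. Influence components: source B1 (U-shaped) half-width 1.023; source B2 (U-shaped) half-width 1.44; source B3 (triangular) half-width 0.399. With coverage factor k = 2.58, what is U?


mean = (150.26 + 150.527 + 150.086 + 148.695 + 150.702 + 148.344 + 148.601 + 150.564 + 151.064 + 151.838) / 10 = 150.0681
s = sqrt(sum((x - mean)^2)/(n-1)) = 1.1561503
u_A = s / sqrt(n) = 1.1561503 / sqrt(10) = 0.36560683
u_B1 = 1.023 / sqrt(2) = 0.72337024
u_B2 = 1.44 / sqrt(2) = 1.0182338
u_B3 = 0.399 / sqrt(6) = 0.16289107
uc = sqrt(0.36560683^2 + 0.72337024^2 + 1.0182338^2 + 0.16289107^2) = 1.3115893
U = k * uc = 2.58 * 1.3115893
U = 3.3839

3.3839


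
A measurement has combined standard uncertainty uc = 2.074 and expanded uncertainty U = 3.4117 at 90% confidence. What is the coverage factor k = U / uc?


k = U / uc
k = 3.4117 / 2.074
k = 1.645

1.645


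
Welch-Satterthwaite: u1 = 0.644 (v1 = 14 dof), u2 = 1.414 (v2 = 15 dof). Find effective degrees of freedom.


uc = sqrt(u1^2 + u2^2) = sqrt(0.644^2 + 1.414^2) = 1.5537477
v_eff = uc^4 / (u1^4/v1 + u2^4/v2)
= 1.5537477^4 / (0.644^4/14 + 1.414^4/15)
= 5.8280329 / 0.27879176
v_eff = 20.9046

20.9046


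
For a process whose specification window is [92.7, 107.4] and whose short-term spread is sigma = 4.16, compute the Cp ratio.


Cp = (USL - LSL) / (6 * sigma)
= (107.4 - 92.7) / (6 * 4.16)
= 14.7000 / 24.9600
= 0.5889

0.5889


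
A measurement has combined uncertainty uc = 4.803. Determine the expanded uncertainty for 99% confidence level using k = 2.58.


U = k * uc
U = 2.58 * 4.803
U = 12.3917

12.3917


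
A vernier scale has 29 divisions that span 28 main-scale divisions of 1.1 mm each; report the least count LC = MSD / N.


LC = MSD / n_div
= 1.1 / 29
= 0.0379

0.0379


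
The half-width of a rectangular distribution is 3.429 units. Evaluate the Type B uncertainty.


u_B = half_width / sqrt(3)
u_B = 3.429 / 1.7320508
u_B = 1.9797

1.9797


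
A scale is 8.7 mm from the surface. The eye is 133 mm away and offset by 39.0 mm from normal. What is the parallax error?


error = h * offset / d
= 8.7 * 39.0 / 133
= 2.5511

2.5511


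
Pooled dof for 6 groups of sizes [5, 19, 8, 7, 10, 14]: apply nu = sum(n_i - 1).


nu = sum_i (n_i - 1)
nu = ((5 - 1) + (19 - 1) + (8 - 1) + (7 - 1) + (10 - 1) + (14 - 1))
nu = 4 + 18 + 7 + 6 + 9 + 13
nu = 57

57


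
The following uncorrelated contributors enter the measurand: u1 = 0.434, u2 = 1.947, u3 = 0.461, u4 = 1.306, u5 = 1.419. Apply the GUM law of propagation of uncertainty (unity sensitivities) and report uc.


uc = sqrt(0.434^2 + 1.947^2 + 0.461^2 + 1.306^2 + 1.419^2)
uc = sqrt(7.910883)
uc = 2.8126

2.8126


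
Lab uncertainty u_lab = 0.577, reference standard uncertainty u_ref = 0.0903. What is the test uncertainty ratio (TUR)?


TUR = u_lab / u_ref
= 0.577 / 0.0903
= 6.3898

6.3898


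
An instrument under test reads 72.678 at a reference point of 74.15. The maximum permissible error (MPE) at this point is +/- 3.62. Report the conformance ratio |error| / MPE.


e = indication - reference = 72.678 - 74.15 = -1.4720
|e| = 1.4720
ratio = |e| / MPE = 1.4720 / 3.62
ratio = 0.4066

0.4066


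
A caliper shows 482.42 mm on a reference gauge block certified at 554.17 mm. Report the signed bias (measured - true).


Systematic error = measured - true
= 482.42 - 554.17
= -71.7500

-71.7500


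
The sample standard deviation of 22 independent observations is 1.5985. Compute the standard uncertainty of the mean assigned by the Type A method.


u_A = s / sqrt(n)
u_A = 1.5985 / sqrt(22)
u_A = 1.5985 / 4.6904158
u_A = 0.3408

0.3408


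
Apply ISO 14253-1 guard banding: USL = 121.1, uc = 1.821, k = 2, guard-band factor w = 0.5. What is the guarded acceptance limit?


U = k * uc = 2 * 1.821 = 3.642
guard band g = w * U = 0.5 * 3.642 = 1.821
AL = USL - g = 121.1 - 1.821
AL = 119.2790

119.2790


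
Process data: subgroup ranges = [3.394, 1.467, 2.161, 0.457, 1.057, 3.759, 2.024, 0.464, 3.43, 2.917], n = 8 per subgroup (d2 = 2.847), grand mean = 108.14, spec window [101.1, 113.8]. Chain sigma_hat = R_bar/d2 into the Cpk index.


R_bar = (3.394 + 1.467 + 2.161 + 0.457 + 1.057 + 3.759 + 2.024 + 0.464 + 3.43 + 2.917) / 10 = 2.113
sigma = R_bar / d2 = 2.113 / 2.847 = 0.74218476
Cp = (USL - LSL)/(6*sigma) = (113.8 - 101.1)/(6*0.74218476) = 2.8519
Cpu = (113.8 - 108.14)/(3*0.74218476) = 2.5420
Cpl = (108.14 - 101.1)/(3*0.74218476) = 3.1618
Cpk = min(Cpu, Cpl) = 2.5420

2.5420


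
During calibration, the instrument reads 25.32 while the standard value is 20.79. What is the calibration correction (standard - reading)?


Correction = standard - reading
= 20.79 - 25.32
= -4.5300

-4.5300


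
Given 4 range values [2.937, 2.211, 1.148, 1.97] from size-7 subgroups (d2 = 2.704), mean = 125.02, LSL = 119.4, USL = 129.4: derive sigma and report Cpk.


R_bar = (2.937 + 2.211 + 1.148 + 1.97) / 4 = 2.0665
sigma = R_bar / d2 = 2.0665 / 2.704 = 0.76423817
Cp = (USL - LSL)/(6*sigma) = (129.4 - 119.4)/(6*0.76423817) = 2.1808
Cpu = (129.4 - 125.02)/(3*0.76423817) = 1.9104
Cpl = (125.02 - 119.4)/(3*0.76423817) = 2.4512
Cpk = min(Cpu, Cpl) = 1.9104

1.9104


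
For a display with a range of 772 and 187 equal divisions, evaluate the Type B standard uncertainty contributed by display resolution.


resolution = range / divisions
resolution = 772 / 187 = 4.1283422
u_res = resolution / (2*sqrt(3))
u_res = 4.1283422 / 3.4641016
u_res = 1.1917

1.1917


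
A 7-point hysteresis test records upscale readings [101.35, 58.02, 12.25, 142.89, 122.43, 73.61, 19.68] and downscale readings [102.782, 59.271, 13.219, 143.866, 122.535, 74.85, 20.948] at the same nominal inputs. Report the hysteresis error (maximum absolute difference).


|101.35 - 102.782| = 1.4320
|58.02 - 59.271| = 1.2510
|12.25 - 13.219| = 0.9690
|142.89 - 143.866| = 0.9760
|122.43 - 122.535| = 0.1050
|73.61 - 74.85| = 1.2400
|19.68 - 20.948| = 1.2680
hysteresis = max(diffs) = 1.4320

1.4320
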